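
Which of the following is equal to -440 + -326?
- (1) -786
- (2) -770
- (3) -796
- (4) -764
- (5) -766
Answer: 5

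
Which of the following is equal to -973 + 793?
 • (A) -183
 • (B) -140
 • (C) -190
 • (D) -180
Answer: D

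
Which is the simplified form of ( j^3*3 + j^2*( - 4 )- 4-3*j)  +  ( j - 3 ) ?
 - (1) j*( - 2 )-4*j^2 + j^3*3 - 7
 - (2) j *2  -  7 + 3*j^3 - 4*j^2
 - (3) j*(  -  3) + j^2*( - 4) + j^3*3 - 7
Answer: 1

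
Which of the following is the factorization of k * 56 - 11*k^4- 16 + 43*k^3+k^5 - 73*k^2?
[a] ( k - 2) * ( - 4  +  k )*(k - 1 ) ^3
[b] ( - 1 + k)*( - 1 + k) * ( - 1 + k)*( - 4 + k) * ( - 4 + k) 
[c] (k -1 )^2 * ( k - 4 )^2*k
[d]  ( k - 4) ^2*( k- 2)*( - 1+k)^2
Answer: b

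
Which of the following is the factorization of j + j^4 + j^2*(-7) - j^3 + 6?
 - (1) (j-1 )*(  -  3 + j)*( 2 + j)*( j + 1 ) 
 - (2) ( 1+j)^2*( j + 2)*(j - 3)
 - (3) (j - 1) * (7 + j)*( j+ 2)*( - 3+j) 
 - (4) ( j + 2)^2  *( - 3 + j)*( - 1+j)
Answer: 1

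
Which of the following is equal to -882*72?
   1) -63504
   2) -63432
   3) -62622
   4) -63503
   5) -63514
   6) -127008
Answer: 1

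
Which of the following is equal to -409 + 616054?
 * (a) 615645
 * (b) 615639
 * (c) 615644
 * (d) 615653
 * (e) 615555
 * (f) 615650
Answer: a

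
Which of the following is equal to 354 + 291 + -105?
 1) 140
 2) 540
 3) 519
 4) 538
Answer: 2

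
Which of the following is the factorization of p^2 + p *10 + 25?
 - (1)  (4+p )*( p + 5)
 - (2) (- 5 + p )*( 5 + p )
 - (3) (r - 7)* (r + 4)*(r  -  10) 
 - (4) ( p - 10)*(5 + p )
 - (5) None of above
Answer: 5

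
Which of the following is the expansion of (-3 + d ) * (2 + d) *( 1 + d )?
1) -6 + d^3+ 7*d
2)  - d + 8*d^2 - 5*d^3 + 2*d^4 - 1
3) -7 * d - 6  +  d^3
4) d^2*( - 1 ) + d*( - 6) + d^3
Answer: 3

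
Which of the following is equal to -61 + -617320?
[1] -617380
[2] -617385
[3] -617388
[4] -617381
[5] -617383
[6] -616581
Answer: 4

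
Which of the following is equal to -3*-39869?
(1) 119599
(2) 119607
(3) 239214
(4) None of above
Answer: 2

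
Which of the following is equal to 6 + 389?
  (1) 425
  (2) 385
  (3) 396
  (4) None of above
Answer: 4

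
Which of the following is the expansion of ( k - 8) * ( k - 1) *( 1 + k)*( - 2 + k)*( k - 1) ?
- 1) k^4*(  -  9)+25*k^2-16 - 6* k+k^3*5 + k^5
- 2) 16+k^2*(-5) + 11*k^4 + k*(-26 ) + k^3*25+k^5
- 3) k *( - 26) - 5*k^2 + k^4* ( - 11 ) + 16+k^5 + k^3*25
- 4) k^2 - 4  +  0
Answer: 3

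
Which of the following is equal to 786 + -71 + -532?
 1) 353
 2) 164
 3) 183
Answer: 3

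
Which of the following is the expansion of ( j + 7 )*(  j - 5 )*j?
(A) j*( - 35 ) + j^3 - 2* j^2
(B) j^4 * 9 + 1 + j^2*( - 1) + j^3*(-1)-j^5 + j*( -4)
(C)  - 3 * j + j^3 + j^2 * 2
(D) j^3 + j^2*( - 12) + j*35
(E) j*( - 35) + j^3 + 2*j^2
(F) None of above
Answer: E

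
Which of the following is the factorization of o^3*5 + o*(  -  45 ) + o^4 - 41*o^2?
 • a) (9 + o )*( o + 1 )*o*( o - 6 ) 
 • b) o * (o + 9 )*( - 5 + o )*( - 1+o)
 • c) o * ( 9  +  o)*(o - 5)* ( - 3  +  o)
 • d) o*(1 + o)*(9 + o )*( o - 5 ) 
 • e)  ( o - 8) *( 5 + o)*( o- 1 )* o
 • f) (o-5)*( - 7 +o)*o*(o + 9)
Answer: d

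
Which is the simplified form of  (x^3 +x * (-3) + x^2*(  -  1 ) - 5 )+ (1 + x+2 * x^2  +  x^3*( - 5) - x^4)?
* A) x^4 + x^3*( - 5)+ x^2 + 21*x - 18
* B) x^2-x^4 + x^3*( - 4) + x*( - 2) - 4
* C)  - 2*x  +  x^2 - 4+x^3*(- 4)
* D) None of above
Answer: B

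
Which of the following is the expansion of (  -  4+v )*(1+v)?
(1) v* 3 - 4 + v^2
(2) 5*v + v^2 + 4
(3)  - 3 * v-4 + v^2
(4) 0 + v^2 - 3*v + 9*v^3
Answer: 3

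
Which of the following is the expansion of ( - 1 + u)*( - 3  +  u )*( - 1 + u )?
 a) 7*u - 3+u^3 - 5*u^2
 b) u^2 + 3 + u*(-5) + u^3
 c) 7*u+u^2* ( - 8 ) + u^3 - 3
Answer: a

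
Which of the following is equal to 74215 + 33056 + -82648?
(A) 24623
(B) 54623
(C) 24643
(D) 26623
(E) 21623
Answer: A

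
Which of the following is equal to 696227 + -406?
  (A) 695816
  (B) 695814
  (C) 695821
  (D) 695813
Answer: C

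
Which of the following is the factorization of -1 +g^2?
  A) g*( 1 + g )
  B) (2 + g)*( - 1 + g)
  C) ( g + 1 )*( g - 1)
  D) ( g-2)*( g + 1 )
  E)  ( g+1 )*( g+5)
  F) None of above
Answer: C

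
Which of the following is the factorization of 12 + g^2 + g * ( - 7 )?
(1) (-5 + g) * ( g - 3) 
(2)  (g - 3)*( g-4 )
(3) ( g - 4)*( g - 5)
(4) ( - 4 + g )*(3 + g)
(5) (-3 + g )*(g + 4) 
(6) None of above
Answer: 2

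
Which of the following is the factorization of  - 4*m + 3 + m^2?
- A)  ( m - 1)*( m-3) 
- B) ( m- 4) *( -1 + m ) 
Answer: A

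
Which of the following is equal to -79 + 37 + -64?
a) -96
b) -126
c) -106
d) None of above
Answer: c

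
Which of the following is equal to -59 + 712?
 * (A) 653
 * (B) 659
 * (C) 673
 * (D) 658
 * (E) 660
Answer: A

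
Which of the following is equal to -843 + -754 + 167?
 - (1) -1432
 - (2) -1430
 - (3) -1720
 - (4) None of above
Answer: 2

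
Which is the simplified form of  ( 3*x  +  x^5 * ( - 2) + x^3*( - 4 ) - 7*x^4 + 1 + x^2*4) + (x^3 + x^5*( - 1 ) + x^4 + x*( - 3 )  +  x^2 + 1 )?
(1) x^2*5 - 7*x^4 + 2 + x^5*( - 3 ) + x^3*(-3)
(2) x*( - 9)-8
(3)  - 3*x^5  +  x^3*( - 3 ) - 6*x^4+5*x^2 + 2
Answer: 3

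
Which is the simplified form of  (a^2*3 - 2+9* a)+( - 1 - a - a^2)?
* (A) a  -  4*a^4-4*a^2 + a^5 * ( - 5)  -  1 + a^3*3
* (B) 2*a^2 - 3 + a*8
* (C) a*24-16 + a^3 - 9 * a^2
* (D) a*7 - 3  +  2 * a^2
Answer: B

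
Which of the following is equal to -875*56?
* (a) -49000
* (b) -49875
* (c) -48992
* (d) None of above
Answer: a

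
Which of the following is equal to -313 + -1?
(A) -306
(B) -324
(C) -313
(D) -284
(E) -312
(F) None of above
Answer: F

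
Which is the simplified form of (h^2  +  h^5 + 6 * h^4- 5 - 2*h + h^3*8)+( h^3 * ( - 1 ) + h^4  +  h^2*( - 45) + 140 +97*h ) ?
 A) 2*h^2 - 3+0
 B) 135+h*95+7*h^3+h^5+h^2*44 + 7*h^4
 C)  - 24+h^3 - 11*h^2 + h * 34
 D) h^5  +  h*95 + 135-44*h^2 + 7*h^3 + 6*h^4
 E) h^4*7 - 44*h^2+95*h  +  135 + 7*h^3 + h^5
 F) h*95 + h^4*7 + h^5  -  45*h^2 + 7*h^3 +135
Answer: E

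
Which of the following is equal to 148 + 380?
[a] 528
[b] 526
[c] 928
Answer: a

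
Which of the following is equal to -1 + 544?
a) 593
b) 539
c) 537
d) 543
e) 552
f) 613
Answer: d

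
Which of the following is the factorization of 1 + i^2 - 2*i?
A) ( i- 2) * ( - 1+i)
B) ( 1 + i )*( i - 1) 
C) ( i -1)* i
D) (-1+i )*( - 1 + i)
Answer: D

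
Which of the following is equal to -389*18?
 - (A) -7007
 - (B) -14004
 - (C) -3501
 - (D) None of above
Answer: D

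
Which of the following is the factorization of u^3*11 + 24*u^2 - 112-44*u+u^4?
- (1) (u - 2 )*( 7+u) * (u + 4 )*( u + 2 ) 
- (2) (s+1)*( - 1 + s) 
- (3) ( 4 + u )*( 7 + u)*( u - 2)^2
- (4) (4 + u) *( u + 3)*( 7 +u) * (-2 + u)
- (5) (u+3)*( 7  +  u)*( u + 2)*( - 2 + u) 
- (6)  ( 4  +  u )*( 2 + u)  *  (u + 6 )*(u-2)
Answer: 1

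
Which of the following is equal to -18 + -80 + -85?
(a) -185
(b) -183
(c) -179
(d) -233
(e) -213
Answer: b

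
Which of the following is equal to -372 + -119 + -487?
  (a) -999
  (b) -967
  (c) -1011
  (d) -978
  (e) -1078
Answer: d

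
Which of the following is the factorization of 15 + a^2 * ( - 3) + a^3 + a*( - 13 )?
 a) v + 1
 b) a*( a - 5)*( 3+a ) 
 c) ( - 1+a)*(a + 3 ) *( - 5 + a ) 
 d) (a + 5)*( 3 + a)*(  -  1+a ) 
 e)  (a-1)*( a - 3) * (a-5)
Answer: c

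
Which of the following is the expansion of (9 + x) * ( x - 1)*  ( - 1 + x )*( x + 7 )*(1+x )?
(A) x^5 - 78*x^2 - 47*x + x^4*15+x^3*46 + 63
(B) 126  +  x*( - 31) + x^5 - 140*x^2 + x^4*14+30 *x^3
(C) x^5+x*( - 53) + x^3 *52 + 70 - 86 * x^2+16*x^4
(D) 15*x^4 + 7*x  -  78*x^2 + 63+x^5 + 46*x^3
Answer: A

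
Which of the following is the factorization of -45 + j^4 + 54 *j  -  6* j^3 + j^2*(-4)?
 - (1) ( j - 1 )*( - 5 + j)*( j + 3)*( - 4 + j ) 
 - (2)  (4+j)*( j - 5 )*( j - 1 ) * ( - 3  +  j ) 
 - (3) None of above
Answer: 3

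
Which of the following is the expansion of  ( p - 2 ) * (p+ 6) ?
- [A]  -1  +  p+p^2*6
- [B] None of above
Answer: B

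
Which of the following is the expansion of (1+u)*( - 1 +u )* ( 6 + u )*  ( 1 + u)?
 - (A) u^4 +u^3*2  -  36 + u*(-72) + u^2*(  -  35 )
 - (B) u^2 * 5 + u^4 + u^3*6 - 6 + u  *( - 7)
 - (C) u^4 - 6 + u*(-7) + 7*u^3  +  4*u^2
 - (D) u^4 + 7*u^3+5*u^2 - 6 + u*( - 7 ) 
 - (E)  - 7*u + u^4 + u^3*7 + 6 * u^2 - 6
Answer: D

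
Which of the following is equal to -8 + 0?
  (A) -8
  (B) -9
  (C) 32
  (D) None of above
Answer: A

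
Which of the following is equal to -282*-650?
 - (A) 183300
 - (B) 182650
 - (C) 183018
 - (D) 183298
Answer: A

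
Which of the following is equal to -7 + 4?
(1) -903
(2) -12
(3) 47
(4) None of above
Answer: 4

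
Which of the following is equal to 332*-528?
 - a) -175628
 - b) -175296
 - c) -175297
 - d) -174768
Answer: b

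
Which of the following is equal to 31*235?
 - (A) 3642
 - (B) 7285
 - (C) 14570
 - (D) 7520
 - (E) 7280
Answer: B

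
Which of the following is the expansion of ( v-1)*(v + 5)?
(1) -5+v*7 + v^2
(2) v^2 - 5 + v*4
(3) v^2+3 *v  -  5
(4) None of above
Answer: 2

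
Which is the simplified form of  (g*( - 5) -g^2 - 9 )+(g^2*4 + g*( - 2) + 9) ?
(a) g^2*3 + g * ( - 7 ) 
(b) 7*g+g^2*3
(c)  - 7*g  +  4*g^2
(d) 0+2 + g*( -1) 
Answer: a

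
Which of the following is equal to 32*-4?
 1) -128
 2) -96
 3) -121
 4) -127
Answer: 1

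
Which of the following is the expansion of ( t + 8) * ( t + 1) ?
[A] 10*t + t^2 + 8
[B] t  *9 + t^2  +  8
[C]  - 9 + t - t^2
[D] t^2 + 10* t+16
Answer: B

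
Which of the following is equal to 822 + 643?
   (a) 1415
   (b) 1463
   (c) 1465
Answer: c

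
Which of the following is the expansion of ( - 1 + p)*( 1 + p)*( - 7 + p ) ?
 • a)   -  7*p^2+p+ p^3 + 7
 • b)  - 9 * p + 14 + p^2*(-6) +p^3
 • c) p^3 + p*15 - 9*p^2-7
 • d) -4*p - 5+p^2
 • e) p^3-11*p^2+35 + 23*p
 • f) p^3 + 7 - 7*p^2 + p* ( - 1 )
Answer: f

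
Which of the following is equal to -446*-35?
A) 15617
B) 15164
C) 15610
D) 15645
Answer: C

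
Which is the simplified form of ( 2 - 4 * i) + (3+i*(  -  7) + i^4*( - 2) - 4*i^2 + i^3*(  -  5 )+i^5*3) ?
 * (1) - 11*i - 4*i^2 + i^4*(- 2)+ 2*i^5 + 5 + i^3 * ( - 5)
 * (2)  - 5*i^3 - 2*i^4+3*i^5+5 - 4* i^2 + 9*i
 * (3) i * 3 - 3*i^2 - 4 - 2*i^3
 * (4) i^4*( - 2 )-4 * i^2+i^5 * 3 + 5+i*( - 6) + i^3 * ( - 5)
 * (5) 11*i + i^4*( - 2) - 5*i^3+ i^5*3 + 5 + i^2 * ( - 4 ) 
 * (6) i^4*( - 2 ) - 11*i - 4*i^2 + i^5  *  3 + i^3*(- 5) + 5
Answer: 6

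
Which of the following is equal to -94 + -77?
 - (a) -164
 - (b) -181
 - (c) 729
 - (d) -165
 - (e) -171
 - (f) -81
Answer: e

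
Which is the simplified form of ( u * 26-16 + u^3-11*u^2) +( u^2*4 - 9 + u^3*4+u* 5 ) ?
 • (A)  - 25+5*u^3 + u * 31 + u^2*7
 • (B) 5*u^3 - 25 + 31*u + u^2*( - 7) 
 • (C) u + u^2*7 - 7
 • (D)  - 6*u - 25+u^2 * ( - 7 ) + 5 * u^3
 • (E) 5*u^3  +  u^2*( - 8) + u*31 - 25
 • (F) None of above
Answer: B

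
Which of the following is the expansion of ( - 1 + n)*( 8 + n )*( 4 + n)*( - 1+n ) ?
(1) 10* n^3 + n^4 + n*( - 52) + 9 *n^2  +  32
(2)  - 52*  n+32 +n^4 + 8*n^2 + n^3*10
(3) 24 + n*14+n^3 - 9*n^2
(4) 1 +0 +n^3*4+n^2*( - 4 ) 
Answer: 1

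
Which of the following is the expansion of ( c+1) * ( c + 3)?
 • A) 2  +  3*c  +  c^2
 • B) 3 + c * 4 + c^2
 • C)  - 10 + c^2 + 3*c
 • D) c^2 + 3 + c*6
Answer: B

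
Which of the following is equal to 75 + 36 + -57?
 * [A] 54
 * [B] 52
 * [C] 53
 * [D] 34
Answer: A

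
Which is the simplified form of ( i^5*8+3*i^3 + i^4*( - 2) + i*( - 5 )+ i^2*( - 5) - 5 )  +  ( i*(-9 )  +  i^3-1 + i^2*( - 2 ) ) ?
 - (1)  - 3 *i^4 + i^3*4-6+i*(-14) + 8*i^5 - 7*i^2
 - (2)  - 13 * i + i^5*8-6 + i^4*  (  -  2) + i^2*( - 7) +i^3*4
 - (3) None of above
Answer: 3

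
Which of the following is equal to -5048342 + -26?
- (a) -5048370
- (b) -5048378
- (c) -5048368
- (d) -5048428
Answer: c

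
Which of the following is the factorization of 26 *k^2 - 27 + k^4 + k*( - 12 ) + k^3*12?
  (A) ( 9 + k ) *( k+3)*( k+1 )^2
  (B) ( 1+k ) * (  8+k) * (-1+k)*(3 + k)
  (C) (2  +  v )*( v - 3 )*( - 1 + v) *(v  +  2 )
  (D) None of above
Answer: D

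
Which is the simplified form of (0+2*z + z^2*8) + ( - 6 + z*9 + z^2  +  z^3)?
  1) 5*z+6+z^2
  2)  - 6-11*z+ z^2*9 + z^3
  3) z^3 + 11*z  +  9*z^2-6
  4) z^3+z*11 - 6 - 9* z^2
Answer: 3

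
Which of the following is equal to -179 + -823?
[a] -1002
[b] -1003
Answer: a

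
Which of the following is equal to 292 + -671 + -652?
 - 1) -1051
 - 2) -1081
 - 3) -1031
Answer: 3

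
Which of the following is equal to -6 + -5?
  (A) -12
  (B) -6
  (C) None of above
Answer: C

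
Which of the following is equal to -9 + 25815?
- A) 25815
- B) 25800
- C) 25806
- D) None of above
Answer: C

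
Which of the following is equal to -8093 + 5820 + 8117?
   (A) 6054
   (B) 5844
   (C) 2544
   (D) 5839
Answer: B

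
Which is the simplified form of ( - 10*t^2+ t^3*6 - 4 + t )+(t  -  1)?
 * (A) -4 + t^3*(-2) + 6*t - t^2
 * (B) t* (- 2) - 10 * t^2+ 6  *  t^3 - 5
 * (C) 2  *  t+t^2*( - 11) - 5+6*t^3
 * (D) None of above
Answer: D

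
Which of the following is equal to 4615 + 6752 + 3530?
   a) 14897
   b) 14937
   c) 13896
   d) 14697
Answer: a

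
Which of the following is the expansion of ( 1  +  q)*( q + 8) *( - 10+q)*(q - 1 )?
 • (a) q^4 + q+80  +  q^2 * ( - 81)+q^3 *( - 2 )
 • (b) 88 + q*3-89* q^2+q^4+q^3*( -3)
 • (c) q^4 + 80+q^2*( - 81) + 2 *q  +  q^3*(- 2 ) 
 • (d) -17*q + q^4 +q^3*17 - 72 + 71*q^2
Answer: c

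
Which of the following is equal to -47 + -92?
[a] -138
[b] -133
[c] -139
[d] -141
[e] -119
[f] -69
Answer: c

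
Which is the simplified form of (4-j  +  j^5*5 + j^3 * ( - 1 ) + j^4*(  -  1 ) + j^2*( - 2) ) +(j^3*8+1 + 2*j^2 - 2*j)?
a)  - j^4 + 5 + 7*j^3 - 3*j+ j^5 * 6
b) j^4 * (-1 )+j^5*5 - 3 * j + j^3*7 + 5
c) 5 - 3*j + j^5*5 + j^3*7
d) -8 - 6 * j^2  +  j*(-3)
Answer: b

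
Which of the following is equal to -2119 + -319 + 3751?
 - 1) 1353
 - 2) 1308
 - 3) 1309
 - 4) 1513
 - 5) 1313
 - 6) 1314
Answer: 5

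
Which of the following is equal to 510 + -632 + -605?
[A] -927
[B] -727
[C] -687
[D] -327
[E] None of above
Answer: B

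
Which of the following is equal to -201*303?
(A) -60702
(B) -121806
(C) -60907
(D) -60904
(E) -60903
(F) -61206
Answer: E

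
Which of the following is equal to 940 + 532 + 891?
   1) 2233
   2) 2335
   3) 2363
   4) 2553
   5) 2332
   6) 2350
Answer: 3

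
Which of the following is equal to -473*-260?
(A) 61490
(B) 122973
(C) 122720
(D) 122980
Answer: D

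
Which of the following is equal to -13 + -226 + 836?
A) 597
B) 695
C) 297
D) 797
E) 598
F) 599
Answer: A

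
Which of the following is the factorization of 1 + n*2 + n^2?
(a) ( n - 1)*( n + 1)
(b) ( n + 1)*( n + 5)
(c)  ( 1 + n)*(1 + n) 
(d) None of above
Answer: c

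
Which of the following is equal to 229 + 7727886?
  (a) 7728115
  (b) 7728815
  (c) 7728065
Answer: a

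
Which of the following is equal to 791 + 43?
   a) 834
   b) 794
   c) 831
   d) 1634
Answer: a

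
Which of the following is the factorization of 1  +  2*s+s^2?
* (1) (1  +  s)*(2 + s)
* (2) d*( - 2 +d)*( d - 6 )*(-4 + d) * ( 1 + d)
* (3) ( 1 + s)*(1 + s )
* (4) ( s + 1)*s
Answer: 3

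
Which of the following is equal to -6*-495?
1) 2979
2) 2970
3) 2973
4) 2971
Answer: 2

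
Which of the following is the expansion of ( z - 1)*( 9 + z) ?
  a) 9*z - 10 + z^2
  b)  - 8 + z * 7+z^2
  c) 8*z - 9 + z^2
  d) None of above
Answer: c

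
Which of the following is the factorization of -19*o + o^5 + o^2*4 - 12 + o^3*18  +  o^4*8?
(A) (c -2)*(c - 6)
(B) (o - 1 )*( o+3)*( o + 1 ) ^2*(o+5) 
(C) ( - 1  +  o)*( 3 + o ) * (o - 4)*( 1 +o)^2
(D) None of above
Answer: D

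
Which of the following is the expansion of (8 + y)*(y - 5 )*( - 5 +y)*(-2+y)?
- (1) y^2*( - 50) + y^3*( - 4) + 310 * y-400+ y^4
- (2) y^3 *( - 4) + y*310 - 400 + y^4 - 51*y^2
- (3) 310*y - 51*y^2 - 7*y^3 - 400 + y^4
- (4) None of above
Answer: 2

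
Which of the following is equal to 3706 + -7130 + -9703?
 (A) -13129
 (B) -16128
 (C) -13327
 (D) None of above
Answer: D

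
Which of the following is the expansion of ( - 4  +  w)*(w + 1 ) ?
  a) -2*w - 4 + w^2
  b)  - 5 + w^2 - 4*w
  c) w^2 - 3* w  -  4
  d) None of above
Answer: c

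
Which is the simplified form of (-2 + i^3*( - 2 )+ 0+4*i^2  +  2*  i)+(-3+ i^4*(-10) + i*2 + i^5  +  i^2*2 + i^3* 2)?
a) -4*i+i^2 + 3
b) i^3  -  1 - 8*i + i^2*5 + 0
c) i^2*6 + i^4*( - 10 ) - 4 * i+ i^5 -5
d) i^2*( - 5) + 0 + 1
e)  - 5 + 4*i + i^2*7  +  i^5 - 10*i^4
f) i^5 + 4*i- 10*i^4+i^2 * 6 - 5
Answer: f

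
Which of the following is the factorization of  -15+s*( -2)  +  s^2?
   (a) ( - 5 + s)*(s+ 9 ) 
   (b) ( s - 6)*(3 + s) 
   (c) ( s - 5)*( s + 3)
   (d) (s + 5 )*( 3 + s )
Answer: c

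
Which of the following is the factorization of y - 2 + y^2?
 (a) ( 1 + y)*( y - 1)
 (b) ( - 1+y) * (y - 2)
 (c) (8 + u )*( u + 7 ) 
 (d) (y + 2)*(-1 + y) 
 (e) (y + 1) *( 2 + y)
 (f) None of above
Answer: d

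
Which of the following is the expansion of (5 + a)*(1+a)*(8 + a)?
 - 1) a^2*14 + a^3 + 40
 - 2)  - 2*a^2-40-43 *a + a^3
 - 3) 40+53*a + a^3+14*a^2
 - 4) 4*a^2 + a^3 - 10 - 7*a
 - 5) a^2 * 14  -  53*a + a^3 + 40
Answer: 3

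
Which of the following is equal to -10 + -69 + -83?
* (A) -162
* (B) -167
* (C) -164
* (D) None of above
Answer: A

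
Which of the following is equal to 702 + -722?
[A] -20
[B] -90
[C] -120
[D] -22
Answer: A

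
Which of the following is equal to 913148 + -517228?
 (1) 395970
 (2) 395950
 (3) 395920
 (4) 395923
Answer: 3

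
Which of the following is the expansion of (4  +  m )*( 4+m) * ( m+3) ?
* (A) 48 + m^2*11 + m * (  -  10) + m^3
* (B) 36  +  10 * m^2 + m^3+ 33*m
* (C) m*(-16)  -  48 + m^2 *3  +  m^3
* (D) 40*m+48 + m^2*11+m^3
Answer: D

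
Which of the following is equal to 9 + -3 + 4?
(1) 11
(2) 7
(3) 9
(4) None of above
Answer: 4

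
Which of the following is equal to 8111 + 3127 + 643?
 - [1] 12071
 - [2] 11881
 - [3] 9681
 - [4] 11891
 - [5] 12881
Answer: 2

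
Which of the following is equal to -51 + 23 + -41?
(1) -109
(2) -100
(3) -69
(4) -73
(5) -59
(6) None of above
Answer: 3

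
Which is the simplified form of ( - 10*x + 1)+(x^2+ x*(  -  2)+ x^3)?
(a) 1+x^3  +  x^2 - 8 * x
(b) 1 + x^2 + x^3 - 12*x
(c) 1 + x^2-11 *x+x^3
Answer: b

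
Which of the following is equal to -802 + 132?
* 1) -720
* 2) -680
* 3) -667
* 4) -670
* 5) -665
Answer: 4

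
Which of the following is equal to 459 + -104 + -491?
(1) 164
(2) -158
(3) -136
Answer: 3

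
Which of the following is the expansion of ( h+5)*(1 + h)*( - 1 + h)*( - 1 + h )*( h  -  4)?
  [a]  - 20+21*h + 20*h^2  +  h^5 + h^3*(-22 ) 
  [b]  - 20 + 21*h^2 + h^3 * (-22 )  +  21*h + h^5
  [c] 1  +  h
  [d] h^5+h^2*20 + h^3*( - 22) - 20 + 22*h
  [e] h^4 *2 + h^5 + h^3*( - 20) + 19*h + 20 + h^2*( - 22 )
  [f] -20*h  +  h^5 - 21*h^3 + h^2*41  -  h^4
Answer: a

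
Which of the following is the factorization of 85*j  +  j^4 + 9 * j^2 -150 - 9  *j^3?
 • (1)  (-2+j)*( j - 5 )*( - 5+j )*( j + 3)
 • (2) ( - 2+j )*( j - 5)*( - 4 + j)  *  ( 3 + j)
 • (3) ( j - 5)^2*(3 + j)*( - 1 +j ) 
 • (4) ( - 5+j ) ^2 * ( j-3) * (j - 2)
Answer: 1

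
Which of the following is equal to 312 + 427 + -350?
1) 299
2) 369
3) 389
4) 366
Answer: 3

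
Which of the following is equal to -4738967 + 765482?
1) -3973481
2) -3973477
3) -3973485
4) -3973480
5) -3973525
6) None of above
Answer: 3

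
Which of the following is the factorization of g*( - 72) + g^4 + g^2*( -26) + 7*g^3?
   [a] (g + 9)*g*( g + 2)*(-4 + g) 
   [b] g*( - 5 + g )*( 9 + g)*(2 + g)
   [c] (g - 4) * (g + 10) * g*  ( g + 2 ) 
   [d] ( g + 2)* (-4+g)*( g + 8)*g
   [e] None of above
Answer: a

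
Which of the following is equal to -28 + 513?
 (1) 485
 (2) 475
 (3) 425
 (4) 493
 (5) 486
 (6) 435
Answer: 1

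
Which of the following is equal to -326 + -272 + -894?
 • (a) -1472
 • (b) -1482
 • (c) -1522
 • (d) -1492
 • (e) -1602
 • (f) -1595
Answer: d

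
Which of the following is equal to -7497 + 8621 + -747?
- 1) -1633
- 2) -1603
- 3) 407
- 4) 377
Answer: 4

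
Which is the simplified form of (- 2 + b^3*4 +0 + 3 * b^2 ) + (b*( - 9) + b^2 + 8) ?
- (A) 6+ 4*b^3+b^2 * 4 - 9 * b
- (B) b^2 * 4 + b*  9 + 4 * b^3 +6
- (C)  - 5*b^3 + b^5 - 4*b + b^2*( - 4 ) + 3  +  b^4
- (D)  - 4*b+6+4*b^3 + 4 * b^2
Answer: A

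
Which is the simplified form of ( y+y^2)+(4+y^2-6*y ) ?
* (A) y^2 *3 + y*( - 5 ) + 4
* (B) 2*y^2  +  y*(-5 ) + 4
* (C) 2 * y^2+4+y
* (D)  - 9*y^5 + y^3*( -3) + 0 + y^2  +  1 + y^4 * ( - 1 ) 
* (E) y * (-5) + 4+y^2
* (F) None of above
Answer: B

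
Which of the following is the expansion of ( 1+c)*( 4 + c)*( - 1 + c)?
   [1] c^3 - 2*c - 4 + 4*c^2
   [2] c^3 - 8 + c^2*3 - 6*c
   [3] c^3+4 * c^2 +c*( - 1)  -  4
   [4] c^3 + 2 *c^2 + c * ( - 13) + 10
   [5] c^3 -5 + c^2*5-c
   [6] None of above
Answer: 3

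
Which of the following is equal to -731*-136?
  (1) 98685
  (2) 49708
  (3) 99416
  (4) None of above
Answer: 3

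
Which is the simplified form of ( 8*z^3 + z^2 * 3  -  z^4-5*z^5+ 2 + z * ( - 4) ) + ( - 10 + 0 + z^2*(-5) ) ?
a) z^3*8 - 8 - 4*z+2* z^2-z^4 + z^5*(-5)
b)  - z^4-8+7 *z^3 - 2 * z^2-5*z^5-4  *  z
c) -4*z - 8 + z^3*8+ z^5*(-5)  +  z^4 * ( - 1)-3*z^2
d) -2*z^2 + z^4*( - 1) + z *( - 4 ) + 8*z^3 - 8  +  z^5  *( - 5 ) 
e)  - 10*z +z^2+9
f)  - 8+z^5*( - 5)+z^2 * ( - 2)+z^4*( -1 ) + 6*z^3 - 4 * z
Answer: d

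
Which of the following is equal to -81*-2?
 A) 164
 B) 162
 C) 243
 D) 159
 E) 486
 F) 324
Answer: B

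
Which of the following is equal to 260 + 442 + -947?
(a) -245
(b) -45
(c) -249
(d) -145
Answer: a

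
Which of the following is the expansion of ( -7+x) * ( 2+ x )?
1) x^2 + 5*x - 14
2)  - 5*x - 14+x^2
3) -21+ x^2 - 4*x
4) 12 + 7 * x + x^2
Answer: 2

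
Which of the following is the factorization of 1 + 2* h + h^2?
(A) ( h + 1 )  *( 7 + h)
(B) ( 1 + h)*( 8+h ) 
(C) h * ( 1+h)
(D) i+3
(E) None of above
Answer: E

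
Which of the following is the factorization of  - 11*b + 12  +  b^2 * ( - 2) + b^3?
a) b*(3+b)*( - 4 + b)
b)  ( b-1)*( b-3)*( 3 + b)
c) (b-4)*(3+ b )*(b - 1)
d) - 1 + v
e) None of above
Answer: c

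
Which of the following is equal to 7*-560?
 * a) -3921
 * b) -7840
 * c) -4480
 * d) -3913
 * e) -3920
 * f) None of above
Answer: e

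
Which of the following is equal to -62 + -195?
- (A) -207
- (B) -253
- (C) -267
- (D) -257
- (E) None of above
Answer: D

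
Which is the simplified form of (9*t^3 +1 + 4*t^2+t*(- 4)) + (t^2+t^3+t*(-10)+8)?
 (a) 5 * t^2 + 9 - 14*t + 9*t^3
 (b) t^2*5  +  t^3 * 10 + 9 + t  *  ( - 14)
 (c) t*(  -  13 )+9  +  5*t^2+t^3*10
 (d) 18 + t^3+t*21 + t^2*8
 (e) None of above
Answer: b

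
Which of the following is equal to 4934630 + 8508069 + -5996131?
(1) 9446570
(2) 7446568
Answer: 2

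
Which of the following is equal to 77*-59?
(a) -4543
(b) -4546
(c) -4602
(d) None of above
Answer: a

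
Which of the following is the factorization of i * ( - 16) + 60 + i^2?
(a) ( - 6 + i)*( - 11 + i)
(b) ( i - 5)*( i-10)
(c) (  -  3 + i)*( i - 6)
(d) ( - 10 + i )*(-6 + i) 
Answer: d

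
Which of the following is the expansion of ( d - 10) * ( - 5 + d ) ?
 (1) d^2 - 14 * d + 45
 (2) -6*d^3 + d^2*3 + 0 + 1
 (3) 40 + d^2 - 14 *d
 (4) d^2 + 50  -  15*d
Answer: 4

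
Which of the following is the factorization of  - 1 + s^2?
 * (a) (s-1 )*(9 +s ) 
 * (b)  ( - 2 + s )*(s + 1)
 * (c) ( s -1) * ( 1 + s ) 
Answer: c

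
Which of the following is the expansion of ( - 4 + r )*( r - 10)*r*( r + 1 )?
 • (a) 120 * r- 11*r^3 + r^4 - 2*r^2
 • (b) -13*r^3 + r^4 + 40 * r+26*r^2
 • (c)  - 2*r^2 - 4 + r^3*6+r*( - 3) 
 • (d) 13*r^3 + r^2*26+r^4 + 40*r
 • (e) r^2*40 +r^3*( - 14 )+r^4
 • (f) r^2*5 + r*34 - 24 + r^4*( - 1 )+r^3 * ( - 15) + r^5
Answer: b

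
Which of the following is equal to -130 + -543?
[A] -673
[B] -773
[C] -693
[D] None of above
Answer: A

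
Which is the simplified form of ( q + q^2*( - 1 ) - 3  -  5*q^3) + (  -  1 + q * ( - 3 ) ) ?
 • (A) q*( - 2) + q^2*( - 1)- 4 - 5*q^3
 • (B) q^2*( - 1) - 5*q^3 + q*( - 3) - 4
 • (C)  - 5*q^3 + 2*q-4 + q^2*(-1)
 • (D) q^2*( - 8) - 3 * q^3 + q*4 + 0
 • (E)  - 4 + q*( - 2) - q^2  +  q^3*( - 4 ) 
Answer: A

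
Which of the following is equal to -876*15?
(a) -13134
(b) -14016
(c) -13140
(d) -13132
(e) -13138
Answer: c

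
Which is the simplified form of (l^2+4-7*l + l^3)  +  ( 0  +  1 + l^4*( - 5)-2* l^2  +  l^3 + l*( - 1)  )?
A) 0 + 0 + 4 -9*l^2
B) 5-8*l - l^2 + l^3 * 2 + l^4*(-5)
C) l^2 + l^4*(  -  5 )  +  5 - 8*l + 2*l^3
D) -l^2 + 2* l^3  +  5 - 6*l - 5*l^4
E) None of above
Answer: B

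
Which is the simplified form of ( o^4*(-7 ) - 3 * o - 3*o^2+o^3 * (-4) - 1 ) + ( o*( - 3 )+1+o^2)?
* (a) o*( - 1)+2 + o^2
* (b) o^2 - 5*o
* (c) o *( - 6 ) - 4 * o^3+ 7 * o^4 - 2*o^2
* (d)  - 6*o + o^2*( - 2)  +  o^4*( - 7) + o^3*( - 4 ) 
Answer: d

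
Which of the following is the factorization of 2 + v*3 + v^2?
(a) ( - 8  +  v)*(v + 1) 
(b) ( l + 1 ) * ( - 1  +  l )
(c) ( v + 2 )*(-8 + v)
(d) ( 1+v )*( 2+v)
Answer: d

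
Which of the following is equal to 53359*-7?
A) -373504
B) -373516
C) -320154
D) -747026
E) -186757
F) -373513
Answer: F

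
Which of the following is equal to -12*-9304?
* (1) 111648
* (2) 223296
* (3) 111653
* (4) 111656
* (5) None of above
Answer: 1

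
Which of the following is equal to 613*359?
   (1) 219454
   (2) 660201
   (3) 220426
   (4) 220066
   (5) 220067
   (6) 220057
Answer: 5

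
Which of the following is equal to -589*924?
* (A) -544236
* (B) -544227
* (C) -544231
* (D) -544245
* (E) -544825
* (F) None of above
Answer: A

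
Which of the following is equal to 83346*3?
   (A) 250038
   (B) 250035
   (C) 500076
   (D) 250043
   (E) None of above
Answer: A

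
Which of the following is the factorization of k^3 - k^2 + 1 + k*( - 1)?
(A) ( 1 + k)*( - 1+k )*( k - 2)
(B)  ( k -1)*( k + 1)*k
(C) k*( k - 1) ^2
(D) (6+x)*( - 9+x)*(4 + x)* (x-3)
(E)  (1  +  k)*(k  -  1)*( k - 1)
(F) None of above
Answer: E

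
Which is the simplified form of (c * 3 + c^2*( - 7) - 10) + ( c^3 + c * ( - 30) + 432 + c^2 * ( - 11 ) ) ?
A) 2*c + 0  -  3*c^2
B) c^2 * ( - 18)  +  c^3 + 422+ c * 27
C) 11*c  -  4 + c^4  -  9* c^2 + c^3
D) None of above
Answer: D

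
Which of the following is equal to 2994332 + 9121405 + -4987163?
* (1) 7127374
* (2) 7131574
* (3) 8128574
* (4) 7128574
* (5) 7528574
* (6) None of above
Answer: 4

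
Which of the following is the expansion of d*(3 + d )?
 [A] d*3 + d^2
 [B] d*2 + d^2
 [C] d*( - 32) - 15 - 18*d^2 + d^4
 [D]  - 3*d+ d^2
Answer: A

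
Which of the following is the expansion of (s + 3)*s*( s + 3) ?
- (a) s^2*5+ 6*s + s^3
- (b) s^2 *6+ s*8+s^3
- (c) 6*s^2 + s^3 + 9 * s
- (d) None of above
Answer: c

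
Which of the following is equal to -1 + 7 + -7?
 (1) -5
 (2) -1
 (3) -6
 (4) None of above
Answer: 2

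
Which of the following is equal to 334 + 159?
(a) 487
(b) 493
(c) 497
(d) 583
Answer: b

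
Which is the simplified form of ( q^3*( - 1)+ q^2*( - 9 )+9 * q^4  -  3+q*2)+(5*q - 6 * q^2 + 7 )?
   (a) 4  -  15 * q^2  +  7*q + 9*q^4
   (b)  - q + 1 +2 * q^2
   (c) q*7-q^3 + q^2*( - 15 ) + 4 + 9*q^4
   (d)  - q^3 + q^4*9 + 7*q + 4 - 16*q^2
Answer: c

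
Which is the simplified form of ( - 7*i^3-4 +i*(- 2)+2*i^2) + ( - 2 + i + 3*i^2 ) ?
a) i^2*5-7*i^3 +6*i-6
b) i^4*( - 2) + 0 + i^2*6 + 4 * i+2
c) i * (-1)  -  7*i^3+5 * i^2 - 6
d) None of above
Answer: c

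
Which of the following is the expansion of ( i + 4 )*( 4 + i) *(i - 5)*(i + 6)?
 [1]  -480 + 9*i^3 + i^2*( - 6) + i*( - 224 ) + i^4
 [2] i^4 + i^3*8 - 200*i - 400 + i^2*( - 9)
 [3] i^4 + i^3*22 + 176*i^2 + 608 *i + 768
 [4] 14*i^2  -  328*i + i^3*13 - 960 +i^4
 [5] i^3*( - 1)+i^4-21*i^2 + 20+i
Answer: 1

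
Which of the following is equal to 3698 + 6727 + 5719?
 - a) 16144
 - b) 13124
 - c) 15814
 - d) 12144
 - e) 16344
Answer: a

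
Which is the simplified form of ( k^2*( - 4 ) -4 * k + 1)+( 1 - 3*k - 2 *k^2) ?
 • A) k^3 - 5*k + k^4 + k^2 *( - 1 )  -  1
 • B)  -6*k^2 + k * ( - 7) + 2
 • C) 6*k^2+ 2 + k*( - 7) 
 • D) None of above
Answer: B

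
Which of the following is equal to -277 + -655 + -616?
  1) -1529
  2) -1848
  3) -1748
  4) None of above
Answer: 4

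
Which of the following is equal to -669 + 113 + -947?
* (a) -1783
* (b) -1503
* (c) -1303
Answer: b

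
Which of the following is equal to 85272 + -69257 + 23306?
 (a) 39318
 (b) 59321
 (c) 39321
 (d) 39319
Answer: c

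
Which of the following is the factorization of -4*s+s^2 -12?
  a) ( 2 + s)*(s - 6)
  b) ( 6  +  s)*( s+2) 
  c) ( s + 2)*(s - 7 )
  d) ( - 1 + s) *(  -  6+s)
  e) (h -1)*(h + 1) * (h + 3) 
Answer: a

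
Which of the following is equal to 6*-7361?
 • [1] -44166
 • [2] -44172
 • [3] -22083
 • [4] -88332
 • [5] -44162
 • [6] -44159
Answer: 1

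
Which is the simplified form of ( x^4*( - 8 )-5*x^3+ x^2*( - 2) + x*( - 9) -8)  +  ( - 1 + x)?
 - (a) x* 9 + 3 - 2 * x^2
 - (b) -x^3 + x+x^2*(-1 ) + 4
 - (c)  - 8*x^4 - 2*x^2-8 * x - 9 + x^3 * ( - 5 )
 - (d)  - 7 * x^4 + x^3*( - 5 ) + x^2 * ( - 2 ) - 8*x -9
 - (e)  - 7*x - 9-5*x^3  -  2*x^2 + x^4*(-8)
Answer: c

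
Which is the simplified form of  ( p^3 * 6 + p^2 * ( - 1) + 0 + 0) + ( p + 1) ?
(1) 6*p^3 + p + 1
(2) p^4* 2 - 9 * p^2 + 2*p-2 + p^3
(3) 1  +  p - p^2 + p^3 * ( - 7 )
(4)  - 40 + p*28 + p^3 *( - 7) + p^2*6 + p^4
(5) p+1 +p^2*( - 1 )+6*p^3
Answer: 5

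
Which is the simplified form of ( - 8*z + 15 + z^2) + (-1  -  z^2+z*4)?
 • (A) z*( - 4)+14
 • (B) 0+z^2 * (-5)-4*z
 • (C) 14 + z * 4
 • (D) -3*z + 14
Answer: A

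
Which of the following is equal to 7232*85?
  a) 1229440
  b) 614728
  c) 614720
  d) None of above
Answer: c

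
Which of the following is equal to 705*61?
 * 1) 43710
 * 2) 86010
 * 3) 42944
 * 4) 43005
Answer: 4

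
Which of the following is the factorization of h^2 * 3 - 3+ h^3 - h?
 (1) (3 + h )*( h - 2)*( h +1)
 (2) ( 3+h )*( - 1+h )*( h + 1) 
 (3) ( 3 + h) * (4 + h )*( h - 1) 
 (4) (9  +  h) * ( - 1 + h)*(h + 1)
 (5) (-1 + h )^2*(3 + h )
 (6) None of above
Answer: 2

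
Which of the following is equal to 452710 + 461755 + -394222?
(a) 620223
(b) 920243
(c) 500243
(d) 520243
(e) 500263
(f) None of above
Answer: d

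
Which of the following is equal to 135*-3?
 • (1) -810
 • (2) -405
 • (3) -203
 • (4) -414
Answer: 2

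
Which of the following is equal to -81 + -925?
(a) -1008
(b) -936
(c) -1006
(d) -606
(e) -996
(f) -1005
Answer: c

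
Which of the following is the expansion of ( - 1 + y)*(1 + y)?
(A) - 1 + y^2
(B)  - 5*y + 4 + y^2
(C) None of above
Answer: A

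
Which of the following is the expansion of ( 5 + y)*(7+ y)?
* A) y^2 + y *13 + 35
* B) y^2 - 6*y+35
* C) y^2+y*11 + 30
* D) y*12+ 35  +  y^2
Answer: D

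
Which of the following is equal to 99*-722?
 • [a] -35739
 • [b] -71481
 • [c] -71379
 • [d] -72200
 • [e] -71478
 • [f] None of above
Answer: e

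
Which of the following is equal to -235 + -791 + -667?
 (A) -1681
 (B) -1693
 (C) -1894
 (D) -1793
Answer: B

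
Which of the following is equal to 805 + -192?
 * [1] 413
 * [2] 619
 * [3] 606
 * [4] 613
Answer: 4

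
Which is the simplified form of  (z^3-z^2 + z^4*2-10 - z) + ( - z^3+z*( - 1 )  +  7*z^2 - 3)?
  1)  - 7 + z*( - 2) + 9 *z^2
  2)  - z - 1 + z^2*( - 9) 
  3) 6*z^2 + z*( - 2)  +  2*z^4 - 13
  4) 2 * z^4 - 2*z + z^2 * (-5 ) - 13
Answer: 3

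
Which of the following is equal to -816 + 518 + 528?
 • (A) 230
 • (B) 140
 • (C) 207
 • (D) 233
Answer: A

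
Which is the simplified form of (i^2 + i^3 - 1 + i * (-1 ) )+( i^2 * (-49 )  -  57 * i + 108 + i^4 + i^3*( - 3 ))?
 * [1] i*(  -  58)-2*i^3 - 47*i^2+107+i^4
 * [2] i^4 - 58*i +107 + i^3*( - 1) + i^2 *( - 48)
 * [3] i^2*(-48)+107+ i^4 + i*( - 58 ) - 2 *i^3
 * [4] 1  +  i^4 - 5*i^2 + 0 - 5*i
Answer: 3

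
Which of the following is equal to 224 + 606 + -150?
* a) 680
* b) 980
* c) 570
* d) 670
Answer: a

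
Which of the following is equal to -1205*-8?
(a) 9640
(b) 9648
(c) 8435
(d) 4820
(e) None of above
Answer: a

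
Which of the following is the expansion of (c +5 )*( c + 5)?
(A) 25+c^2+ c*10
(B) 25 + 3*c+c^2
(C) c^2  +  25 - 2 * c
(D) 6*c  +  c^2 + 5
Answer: A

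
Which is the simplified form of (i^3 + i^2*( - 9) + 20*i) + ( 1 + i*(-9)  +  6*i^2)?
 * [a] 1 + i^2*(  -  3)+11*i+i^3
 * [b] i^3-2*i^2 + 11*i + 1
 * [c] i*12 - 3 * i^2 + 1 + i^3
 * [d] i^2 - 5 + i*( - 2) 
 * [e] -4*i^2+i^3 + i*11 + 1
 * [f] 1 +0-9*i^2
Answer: a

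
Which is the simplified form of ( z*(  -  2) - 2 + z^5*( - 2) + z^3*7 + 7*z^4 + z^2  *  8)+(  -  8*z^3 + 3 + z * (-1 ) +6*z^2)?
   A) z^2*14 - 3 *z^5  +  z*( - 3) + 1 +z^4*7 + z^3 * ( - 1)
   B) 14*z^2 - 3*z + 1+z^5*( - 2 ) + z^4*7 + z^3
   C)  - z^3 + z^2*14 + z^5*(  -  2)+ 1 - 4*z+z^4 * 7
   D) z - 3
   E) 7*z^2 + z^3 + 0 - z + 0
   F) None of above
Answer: F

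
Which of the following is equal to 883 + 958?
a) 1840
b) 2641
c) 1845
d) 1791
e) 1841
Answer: e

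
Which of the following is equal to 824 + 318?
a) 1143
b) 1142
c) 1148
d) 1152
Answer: b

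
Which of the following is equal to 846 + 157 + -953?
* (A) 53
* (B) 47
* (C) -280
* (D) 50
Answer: D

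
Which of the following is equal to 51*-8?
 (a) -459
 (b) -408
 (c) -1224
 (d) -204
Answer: b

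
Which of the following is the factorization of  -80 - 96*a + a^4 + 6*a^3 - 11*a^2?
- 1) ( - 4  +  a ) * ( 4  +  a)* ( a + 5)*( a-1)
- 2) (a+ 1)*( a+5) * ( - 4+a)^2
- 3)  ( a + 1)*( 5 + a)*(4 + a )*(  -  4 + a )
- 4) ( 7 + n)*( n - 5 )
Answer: 3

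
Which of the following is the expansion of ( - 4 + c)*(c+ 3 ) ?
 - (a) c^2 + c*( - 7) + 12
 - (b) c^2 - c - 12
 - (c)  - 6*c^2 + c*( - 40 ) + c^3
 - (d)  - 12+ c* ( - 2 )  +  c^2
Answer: b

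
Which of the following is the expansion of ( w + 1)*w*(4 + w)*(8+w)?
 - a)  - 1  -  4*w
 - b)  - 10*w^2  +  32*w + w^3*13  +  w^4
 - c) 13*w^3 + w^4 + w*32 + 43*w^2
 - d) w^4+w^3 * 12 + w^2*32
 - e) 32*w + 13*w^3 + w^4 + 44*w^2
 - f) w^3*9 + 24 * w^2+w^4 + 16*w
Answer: e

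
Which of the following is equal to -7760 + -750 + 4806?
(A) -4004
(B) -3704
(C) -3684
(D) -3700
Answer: B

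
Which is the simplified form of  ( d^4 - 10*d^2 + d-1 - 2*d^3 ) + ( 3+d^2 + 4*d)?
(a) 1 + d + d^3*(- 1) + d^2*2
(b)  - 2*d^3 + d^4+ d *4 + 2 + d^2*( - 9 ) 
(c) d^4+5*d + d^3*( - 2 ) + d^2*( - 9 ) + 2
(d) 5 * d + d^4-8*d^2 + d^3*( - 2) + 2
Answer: c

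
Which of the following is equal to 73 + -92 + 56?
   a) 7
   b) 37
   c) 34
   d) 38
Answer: b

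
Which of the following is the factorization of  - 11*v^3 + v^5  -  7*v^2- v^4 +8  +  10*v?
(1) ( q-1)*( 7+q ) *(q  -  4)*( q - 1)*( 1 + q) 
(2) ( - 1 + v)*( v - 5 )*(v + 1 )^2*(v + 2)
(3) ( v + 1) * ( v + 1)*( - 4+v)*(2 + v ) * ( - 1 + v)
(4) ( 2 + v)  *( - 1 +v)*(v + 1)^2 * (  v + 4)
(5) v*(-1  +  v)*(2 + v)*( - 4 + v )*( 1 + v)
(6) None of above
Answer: 3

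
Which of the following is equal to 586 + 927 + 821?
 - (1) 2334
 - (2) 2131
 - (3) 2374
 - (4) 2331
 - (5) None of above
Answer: 1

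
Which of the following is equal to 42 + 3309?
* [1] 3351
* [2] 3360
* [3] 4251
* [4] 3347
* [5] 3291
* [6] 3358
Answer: 1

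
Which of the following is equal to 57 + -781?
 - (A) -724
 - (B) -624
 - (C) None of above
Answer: A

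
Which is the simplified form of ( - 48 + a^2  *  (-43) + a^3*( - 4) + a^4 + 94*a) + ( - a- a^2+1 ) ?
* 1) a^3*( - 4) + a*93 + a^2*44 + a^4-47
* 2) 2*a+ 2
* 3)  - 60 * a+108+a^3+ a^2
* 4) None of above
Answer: 4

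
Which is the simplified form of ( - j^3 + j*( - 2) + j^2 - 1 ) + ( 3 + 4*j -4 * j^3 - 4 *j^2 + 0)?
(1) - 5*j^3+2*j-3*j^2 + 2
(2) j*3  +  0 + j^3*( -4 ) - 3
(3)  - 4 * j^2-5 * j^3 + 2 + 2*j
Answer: 1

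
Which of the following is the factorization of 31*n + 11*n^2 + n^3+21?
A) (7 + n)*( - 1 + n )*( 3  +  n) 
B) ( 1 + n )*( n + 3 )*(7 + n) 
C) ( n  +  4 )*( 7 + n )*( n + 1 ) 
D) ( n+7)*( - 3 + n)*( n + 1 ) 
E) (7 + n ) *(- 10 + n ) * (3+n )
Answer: B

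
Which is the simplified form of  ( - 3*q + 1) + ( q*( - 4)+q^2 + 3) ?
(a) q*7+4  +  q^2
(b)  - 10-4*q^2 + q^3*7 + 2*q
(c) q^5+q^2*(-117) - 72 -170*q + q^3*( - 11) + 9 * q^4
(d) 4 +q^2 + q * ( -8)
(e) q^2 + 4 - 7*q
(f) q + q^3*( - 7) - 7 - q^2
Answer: e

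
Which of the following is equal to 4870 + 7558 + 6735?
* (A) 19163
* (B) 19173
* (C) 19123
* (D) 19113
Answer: A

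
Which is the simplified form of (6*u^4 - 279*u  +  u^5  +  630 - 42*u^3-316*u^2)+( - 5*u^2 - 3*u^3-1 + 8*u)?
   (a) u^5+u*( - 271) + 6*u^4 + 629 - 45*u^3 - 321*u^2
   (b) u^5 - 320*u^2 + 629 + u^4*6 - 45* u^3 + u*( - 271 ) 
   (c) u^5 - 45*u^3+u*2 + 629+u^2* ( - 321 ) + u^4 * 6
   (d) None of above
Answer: a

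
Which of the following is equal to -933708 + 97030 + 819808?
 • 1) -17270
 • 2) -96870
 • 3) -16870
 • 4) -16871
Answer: 3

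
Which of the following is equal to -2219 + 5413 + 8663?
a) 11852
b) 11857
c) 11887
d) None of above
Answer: b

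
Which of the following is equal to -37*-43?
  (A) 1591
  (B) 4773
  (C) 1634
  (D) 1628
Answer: A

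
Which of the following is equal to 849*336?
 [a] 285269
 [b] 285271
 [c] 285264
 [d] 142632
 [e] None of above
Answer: c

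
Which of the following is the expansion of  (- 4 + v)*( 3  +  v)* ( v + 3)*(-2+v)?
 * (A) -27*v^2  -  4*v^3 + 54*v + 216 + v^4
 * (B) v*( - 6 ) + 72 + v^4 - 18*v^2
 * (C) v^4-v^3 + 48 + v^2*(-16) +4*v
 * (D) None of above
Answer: D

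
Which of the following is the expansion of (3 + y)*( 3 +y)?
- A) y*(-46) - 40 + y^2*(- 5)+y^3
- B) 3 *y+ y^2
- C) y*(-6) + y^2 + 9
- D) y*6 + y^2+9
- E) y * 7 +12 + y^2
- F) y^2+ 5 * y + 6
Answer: D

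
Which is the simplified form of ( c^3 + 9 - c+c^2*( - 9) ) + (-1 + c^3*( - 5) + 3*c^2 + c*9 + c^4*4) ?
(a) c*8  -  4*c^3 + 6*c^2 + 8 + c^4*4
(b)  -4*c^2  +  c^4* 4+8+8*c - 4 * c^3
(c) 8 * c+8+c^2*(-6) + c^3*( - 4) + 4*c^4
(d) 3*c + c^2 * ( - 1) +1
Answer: c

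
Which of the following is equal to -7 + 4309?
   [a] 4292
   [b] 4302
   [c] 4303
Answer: b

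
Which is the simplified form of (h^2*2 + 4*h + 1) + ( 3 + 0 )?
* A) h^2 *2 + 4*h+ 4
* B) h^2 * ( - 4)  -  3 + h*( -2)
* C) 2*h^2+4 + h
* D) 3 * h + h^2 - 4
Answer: A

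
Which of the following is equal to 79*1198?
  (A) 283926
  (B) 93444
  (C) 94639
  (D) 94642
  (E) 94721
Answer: D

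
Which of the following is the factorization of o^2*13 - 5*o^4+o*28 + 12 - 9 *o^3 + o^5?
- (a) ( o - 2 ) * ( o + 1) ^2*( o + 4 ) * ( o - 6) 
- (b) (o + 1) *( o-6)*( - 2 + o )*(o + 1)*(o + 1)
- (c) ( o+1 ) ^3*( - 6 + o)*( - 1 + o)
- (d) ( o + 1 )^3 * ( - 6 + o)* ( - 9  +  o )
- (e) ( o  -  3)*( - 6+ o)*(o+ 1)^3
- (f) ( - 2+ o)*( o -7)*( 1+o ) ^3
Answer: b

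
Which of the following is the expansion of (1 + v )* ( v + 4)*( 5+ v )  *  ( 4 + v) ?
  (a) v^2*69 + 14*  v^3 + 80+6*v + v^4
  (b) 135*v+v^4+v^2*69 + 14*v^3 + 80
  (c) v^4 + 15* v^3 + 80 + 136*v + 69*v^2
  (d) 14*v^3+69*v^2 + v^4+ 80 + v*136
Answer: d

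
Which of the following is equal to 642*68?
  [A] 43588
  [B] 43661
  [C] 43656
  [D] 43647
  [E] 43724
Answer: C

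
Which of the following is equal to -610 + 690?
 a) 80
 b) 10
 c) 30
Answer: a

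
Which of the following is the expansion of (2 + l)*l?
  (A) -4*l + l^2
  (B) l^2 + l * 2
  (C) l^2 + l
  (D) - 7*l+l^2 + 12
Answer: B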